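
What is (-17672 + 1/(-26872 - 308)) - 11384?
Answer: -789742081/27180 ≈ -29056.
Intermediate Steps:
(-17672 + 1/(-26872 - 308)) - 11384 = (-17672 + 1/(-27180)) - 11384 = (-17672 - 1/27180) - 11384 = -480324961/27180 - 11384 = -789742081/27180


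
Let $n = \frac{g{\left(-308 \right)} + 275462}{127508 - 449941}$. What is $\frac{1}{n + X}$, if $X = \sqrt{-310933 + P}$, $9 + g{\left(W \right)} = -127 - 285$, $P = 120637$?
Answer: $- \frac{88682294753}{19783826210150425} - \frac{623778236934 i \sqrt{5286}}{19783826210150425} \approx -4.4826 \cdot 10^{-6} - 0.0022924 i$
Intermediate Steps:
$g{\left(W \right)} = -421$ ($g{\left(W \right)} = -9 - 412 = -421$)
$n = - \frac{275041}{322433}$ ($n = \frac{-421 + 275462}{127508 - 449941} = \frac{275041}{-322433} = 275041 \left(- \frac{1}{322433}\right) = - \frac{275041}{322433} \approx -0.85302$)
$X = 6 i \sqrt{5286}$ ($X = \sqrt{-310933 + 120637} = \sqrt{-190296} = 6 i \sqrt{5286} \approx 436.23 i$)
$\frac{1}{n + X} = \frac{1}{- \frac{275041}{322433} + 6 i \sqrt{5286}}$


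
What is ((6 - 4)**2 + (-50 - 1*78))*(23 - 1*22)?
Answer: -124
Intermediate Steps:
((6 - 4)**2 + (-50 - 1*78))*(23 - 1*22) = (2**2 + (-50 - 78))*(23 - 22) = (4 - 128)*1 = -124*1 = -124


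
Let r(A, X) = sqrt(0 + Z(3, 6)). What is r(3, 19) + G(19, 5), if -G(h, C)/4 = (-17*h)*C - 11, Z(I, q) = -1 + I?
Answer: 6504 + sqrt(2) ≈ 6505.4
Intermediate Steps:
G(h, C) = 44 + 68*C*h (G(h, C) = -4*((-17*h)*C - 11) = -4*(-17*C*h - 11) = -4*(-11 - 17*C*h) = 44 + 68*C*h)
r(A, X) = sqrt(2) (r(A, X) = sqrt(0 + (-1 + 3)) = sqrt(0 + 2) = sqrt(2))
r(3, 19) + G(19, 5) = sqrt(2) + (44 + 68*5*19) = sqrt(2) + (44 + 6460) = sqrt(2) + 6504 = 6504 + sqrt(2)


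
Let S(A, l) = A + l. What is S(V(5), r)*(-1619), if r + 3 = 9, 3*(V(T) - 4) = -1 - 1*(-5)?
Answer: -55046/3 ≈ -18349.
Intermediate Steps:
V(T) = 16/3 (V(T) = 4 + (-1 - 1*(-5))/3 = 4 + (-1 + 5)/3 = 4 + (⅓)*4 = 4 + 4/3 = 16/3)
r = 6 (r = -3 + 9 = 6)
S(V(5), r)*(-1619) = (16/3 + 6)*(-1619) = (34/3)*(-1619) = -55046/3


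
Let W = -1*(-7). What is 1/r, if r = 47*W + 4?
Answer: 1/333 ≈ 0.0030030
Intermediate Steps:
W = 7
r = 333 (r = 47*7 + 4 = 329 + 4 = 333)
1/r = 1/333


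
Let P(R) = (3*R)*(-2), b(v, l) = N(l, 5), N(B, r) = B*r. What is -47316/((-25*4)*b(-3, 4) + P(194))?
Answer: 11829/791 ≈ 14.954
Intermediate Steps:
b(v, l) = 5*l (b(v, l) = l*5 = 5*l)
P(R) = -6*R
-47316/((-25*4)*b(-3, 4) + P(194)) = -47316/((-25*4)*(5*4) - 6*194) = -47316/(-100*20 - 1164) = -47316/(-2000 - 1164) = -47316/(-3164) = -47316*(-1/3164) = 11829/791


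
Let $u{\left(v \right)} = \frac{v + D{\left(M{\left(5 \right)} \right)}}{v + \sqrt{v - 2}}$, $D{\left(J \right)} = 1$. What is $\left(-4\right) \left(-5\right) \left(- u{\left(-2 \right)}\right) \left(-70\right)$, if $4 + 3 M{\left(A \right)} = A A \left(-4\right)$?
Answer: $350 + 350 i \approx 350.0 + 350.0 i$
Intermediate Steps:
$M{\left(A \right)} = - \frac{4}{3} - \frac{4 A^{2}}{3}$ ($M{\left(A \right)} = - \frac{4}{3} + \frac{A A \left(-4\right)}{3} = - \frac{4}{3} + \frac{A^{2} \left(-4\right)}{3} = - \frac{4}{3} + \frac{\left(-4\right) A^{2}}{3} = - \frac{4}{3} - \frac{4 A^{2}}{3}$)
$u{\left(v \right)} = \frac{1 + v}{v + \sqrt{-2 + v}}$ ($u{\left(v \right)} = \frac{v + 1}{v + \sqrt{v - 2}} = \frac{1 + v}{v + \sqrt{-2 + v}}$)
$\left(-4\right) \left(-5\right) \left(- u{\left(-2 \right)}\right) \left(-70\right) = \left(-4\right) \left(-5\right) \left(- \frac{1 - 2}{-2 + \sqrt{-2 - 2}}\right) \left(-70\right) = 20 \left(- \frac{-1}{-2 + \sqrt{-4}}\right) \left(-70\right) = 20 \left(- \frac{-1}{-2 + 2 i}\right) \left(-70\right) = 20 \left(- \frac{-2 - 2 i}{8} \left(-1\right)\right) \left(-70\right) = 20 \left(- \frac{\left(-1\right) \left(-2 - 2 i\right)}{8}\right) \left(-70\right) = 20 \frac{-2 - 2 i}{8} \left(-70\right) = \frac{5 \left(-2 - 2 i\right)}{2} \left(-70\right) = - 175 \left(-2 - 2 i\right)$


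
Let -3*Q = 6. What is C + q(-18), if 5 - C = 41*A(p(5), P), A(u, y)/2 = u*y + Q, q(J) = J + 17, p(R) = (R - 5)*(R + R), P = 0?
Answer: 168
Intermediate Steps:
Q = -2 (Q = -1/3*6 = -2)
p(R) = 2*R*(-5 + R) (p(R) = (-5 + R)*(2*R) = 2*R*(-5 + R))
q(J) = 17 + J
A(u, y) = -4 + 2*u*y (A(u, y) = 2*(u*y - 2) = 2*(-2 + u*y) = -4 + 2*u*y)
C = 169 (C = 5 - 41*(-4 + 2*(2*5*(-5 + 5))*0) = 5 - 41*(-4 + 2*(2*5*0)*0) = 5 - 41*(-4 + 2*0*0) = 5 - 41*(-4 + 0) = 5 - 41*(-4) = 5 - 1*(-164) = 5 + 164 = 169)
C + q(-18) = 169 + (17 - 18) = 169 - 1 = 168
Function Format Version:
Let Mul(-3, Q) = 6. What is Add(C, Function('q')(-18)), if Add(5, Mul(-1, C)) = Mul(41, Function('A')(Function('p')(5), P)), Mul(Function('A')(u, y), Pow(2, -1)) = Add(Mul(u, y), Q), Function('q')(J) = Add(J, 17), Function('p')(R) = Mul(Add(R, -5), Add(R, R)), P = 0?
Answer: 168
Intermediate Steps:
Q = -2 (Q = Mul(Rational(-1, 3), 6) = -2)
Function('p')(R) = Mul(2, R, Add(-5, R)) (Function('p')(R) = Mul(Add(-5, R), Mul(2, R)) = Mul(2, R, Add(-5, R)))
Function('q')(J) = Add(17, J)
Function('A')(u, y) = Add(-4, Mul(2, u, y)) (Function('A')(u, y) = Mul(2, Add(Mul(u, y), -2)) = Mul(2, Add(-2, Mul(u, y))) = Add(-4, Mul(2, u, y)))
C = 169 (C = Add(5, Mul(-1, Mul(41, Add(-4, Mul(2, Mul(2, 5, Add(-5, 5)), 0))))) = Add(5, Mul(-1, Mul(41, Add(-4, Mul(2, Mul(2, 5, 0), 0))))) = Add(5, Mul(-1, Mul(41, Add(-4, Mul(2, 0, 0))))) = Add(5, Mul(-1, Mul(41, Add(-4, 0)))) = Add(5, Mul(-1, Mul(41, -4))) = Add(5, Mul(-1, -164)) = Add(5, 164) = 169)
Add(C, Function('q')(-18)) = Add(169, Add(17, -18)) = Add(169, -1) = 168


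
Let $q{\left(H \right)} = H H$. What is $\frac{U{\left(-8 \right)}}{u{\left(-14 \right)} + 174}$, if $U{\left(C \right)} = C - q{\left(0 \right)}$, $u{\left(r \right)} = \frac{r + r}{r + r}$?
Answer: $- \frac{8}{175} \approx -0.045714$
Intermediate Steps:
$q{\left(H \right)} = H^{2}$
$u{\left(r \right)} = 1$ ($u{\left(r \right)} = \frac{2 r}{2 r} = 2 r \frac{1}{2 r} = 1$)
$U{\left(C \right)} = C$ ($U{\left(C \right)} = C - 0^{2} = C - 0 = C + 0 = C$)
$\frac{U{\left(-8 \right)}}{u{\left(-14 \right)} + 174} = \frac{1}{1 + 174} \left(-8\right) = \frac{1}{175} \left(-8\right) = - \frac{8}{175}$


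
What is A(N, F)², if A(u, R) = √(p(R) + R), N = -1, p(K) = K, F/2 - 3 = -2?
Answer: 4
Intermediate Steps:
F = 2 (F = 6 + 2*(-2) = 6 - 4 = 2)
A(u, R) = √2*√R (A(u, R) = √(R + R) = √(2*R) = √2*√R)
A(N, F)² = (√2*√2)² = 2² = 4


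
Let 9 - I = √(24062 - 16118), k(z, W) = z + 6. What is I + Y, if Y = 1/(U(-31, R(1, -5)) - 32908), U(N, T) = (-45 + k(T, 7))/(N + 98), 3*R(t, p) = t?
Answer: 59531415/6614624 - 2*√1986 ≈ -80.129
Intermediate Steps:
R(t, p) = t/3
k(z, W) = 6 + z
I = 9 - 2*√1986 (I = 9 - √(24062 - 16118) = 9 - √7944 = 9 - 2*√1986 ≈ -80.129)
U(N, T) = (-39 + T)/(98 + N) (U(N, T) = (-45 + (6 + T))/(N + 98) = (-39 + T)/(98 + N))
Y = -201/6614624 (Y = 1/((-39 + (⅓)*1)/(98 - 31) - 32908) = 1/((-39 + ⅓)/67 - 32908) = 1/((1/67)*(-116/3) - 32908) = 1/(-116/201 - 32908) = 1/(-6614624/201) = -201/6614624 ≈ -3.0387e-5)
I + Y = (9 - 2*√1986) - 201/6614624 = 59531415/6614624 - 2*√1986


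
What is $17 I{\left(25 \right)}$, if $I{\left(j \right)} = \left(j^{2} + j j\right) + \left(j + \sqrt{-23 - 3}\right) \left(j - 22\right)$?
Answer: $22525 + 51 i \sqrt{26} \approx 22525.0 + 260.05 i$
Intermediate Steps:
$I{\left(j \right)} = 2 j^{2} + \left(-22 + j\right) \left(j + i \sqrt{26}\right)$ ($I{\left(j \right)} = \left(j^{2} + j^{2}\right) + \left(j + \sqrt{-26}\right) \left(-22 + j\right) = 2 j^{2} + \left(j + i \sqrt{26}\right) \left(-22 + j\right) = 2 j^{2} + \left(-22 + j\right) \left(j + i \sqrt{26}\right)$)
$17 I{\left(25 \right)} = 17 \left(\left(-22\right) 25 + 3 \cdot 25^{2} - 22 i \sqrt{26} + i 25 \sqrt{26}\right) = 17 \left(-550 + 3 \cdot 625 - 22 i \sqrt{26} + 25 i \sqrt{26}\right) = 17 \left(-550 + 1875 - 22 i \sqrt{26} + 25 i \sqrt{26}\right) = 17 \left(1325 + 3 i \sqrt{26}\right) = 22525 + 51 i \sqrt{26}$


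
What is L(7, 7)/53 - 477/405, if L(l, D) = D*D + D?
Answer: -289/2385 ≈ -0.12117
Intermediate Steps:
L(l, D) = D + D² (L(l, D) = D² + D = D + D²)
L(7, 7)/53 - 477/405 = (7*(1 + 7))/53 - 477/405 = (7*8)*(1/53) - 477*1/405 = 56*(1/53) - 53/45 = 56/53 - 53/45 = -289/2385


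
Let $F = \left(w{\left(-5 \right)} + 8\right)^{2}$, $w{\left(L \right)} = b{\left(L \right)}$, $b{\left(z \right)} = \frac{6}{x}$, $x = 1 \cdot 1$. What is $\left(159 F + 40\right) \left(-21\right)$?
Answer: $-655284$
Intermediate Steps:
$x = 1$
$b{\left(z \right)} = 6$ ($b{\left(z \right)} = \frac{6}{1} = 6 \cdot 1 = 6$)
$w{\left(L \right)} = 6$
$F = 196$ ($F = \left(6 + 8\right)^{2} = 14^{2} = 196$)
$\left(159 F + 40\right) \left(-21\right) = \left(159 \cdot 196 + 40\right) \left(-21\right) = \left(31164 + 40\right) \left(-21\right) = 31204 \left(-21\right) = -655284$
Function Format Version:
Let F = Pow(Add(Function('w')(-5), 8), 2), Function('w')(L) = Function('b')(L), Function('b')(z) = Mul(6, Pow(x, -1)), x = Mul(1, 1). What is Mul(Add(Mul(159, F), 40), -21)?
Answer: -655284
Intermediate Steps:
x = 1
Function('b')(z) = 6 (Function('b')(z) = Mul(6, Pow(1, -1)) = Mul(6, 1) = 6)
Function('w')(L) = 6
F = 196 (F = Pow(Add(6, 8), 2) = Pow(14, 2) = 196)
Mul(Add(Mul(159, F), 40), -21) = Mul(Add(Mul(159, 196), 40), -21) = Mul(Add(31164, 40), -21) = Mul(31204, -21) = -655284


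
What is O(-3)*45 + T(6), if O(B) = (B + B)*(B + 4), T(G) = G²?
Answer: -234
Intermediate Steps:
O(B) = 2*B*(4 + B) (O(B) = (2*B)*(4 + B) = 2*B*(4 + B))
O(-3)*45 + T(6) = (2*(-3)*(4 - 3))*45 + 6² = (2*(-3)*1)*45 + 36 = -6*45 + 36 = -270 + 36 = -234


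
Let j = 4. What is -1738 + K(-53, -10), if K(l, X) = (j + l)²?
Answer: 663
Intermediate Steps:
K(l, X) = (4 + l)²
-1738 + K(-53, -10) = -1738 + (4 - 53)² = -1738 + (-49)² = -1738 + 2401 = 663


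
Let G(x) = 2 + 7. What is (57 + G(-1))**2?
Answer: 4356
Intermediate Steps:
G(x) = 9
(57 + G(-1))**2 = (57 + 9)**2 = 66**2 = 4356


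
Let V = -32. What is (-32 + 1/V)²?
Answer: 1050625/1024 ≈ 1026.0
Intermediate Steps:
(-32 + 1/V)² = (-32 + 1/(-32))² = (-32 - 1/32)² = (-1025/32)² = 1050625/1024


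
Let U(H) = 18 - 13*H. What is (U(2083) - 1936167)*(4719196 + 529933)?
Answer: -10305237028412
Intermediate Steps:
(U(2083) - 1936167)*(4719196 + 529933) = ((18 - 13*2083) - 1936167)*(4719196 + 529933) = ((18 - 27079) - 1936167)*5249129 = (-27061 - 1936167)*5249129 = -1963228*5249129 = -10305237028412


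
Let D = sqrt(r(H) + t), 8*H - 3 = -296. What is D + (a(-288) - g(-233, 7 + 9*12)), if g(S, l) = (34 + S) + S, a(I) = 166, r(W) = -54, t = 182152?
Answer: 598 + sqrt(182098) ≈ 1024.7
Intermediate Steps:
H = -293/8 (H = 3/8 + (1/8)*(-296) = 3/8 - 37 = -293/8 ≈ -36.625)
g(S, l) = 34 + 2*S
D = sqrt(182098) (D = sqrt(-54 + 182152) = sqrt(182098) ≈ 426.73)
D + (a(-288) - g(-233, 7 + 9*12)) = sqrt(182098) + (166 - (34 + 2*(-233))) = sqrt(182098) + (166 - (34 - 466)) = sqrt(182098) + (166 - 1*(-432)) = sqrt(182098) + (166 + 432) = sqrt(182098) + 598 = 598 + sqrt(182098)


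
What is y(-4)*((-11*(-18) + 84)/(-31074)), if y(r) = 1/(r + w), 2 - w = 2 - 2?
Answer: 47/10358 ≈ 0.0045376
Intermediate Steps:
w = 2 (w = 2 - (2 - 2) = 2 - 1*0 = 2 + 0 = 2)
y(r) = 1/(2 + r) (y(r) = 1/(r + 2) = 1/(2 + r))
y(-4)*((-11*(-18) + 84)/(-31074)) = ((-11*(-18) + 84)/(-31074))/(2 - 4) = ((198 + 84)*(-1/31074))/(-2) = -141*(-1)/31074 = -1/2*(-47/5179) = 47/10358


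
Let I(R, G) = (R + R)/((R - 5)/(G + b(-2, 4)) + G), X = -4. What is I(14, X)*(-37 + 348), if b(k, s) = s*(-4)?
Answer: -174160/89 ≈ -1956.9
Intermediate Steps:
b(k, s) = -4*s
I(R, G) = 2*R/(G + (-5 + R)/(-16 + G)) (I(R, G) = (R + R)/((R - 5)/(G - 4*4) + G) = (2*R)/((-5 + R)/(G - 16) + G) = (2*R)/((-5 + R)/(-16 + G) + G) = (2*R)/(G + (-5 + R)/(-16 + G)) = 2*R/(G + (-5 + R)/(-16 + G)))
I(14, X)*(-37 + 348) = (2*14*(-16 - 4)/(-5 + 14 + (-4)² - 16*(-4)))*(-37 + 348) = (2*14*(-20)/(-5 + 14 + 16 + 64))*311 = (2*14*(-20)/89)*311 = (2*14*(1/89)*(-20))*311 = -560/89*311 = -174160/89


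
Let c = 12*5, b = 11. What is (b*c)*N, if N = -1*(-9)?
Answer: 5940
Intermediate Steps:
c = 60
N = 9
(b*c)*N = (11*60)*9 = 660*9 = 5940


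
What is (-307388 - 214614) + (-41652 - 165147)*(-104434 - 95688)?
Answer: 41384507476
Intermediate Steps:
(-307388 - 214614) + (-41652 - 165147)*(-104434 - 95688) = -522002 - 206799*(-200122) = -522002 + 41385029478 = 41384507476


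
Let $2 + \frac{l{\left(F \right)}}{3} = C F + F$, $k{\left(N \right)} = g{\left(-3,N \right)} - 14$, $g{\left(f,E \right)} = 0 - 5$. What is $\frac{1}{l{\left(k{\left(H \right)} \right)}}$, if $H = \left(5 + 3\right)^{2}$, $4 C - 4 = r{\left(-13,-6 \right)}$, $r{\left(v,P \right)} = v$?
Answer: $\frac{4}{261} \approx 0.015326$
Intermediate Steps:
$C = - \frac{9}{4}$ ($C = 1 + \frac{1}{4} \left(-13\right) = 1 - \frac{13}{4} = - \frac{9}{4} \approx -2.25$)
$g{\left(f,E \right)} = -5$ ($g{\left(f,E \right)} = 0 - 5 = -5$)
$H = 64$ ($H = 8^{2} = 64$)
$k{\left(N \right)} = -19$ ($k{\left(N \right)} = -5 - 14 = -19$)
$l{\left(F \right)} = -6 - \frac{15 F}{4}$ ($l{\left(F \right)} = -6 + 3 \left(- \frac{9 F}{4} + F\right) = -6 + 3 \left(- \frac{5 F}{4}\right) = -6 - \frac{15 F}{4}$)
$\frac{1}{l{\left(k{\left(H \right)} \right)}} = \frac{1}{-6 - - \frac{285}{4}} = \frac{1}{-6 + \frac{285}{4}} = \frac{1}{\frac{261}{4}} = \frac{4}{261}$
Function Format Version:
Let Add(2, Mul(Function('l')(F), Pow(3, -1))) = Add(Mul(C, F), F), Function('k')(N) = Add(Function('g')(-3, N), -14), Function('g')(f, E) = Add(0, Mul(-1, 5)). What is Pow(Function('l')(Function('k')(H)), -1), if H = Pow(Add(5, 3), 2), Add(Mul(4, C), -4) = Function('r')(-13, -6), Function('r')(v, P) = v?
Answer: Rational(4, 261) ≈ 0.015326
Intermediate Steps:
C = Rational(-9, 4) (C = Add(1, Mul(Rational(1, 4), -13)) = Add(1, Rational(-13, 4)) = Rational(-9, 4) ≈ -2.2500)
Function('g')(f, E) = -5 (Function('g')(f, E) = Add(0, -5) = -5)
H = 64 (H = Pow(8, 2) = 64)
Function('k')(N) = -19 (Function('k')(N) = Add(-5, -14) = -19)
Function('l')(F) = Add(-6, Mul(Rational(-15, 4), F)) (Function('l')(F) = Add(-6, Mul(3, Add(Mul(Rational(-9, 4), F), F))) = Add(-6, Mul(3, Mul(Rational(-5, 4), F))) = Add(-6, Mul(Rational(-15, 4), F)))
Pow(Function('l')(Function('k')(H)), -1) = Pow(Add(-6, Mul(Rational(-15, 4), -19)), -1) = Pow(Add(-6, Rational(285, 4)), -1) = Pow(Rational(261, 4), -1) = Rational(4, 261)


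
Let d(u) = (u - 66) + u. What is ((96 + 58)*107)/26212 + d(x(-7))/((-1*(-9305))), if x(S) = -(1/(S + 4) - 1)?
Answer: 45500309/73170798 ≈ 0.62184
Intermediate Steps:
x(S) = 1 - 1/(4 + S) (x(S) = -(1/(4 + S) - 1) = -(-1 + 1/(4 + S)) = 1 - 1/(4 + S))
d(u) = -66 + 2*u (d(u) = (-66 + u) + u = -66 + 2*u)
((96 + 58)*107)/26212 + d(x(-7))/((-1*(-9305))) = ((96 + 58)*107)/26212 + (-66 + 2*((3 - 7)/(4 - 7)))/((-1*(-9305))) = (154*107)*(1/26212) + (-66 + 2*(-4/(-3)))/9305 = 16478*(1/26212) + (-66 + 2*(-⅓*(-4)))*(1/9305) = 8239/13106 + (-66 + 2*(4/3))*(1/9305) = 8239/13106 + (-66 + 8/3)*(1/9305) = 8239/13106 - 190/3*1/9305 = 8239/13106 - 38/5583 = 45500309/73170798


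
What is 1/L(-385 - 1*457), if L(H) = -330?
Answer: -1/330 ≈ -0.0030303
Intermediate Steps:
1/L(-385 - 1*457) = 1/(-330) = -1/330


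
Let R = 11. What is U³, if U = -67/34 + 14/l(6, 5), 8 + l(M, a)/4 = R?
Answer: -68921/132651 ≈ -0.51957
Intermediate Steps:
l(M, a) = 12 (l(M, a) = -32 + 4*11 = -32 + 44 = 12)
U = -41/51 (U = -67/34 + 14/12 = -67*1/34 + 14*(1/12) = -67/34 + 7/6 = -41/51 ≈ -0.80392)
U³ = (-41/51)³ = -68921/132651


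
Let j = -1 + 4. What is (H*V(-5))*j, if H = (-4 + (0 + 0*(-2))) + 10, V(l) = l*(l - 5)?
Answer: 900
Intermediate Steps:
V(l) = l*(-5 + l)
H = 6 (H = (-4 + (0 + 0)) + 10 = (-4 + 0) + 10 = -4 + 10 = 6)
j = 3
(H*V(-5))*j = (6*(-5*(-5 - 5)))*3 = (6*(-5*(-10)))*3 = (6*50)*3 = 300*3 = 900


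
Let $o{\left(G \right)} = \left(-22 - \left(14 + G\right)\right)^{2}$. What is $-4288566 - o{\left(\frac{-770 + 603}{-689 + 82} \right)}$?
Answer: $- \frac{1580602690495}{368449} \approx -4.2899 \cdot 10^{6}$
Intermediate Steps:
$o{\left(G \right)} = \left(-36 - G\right)^{2}$
$-4288566 - o{\left(\frac{-770 + 603}{-689 + 82} \right)} = -4288566 - \left(36 + \frac{-770 + 603}{-689 + 82}\right)^{2} = -4288566 - \left(36 - \frac{167}{-607}\right)^{2} = -4288566 - \left(36 - - \frac{167}{607}\right)^{2} = -4288566 - \left(36 + \frac{167}{607}\right)^{2} = -4288566 - \left(\frac{22019}{607}\right)^{2} = -4288566 - \frac{484836361}{368449} = - \frac{1580602690495}{368449}$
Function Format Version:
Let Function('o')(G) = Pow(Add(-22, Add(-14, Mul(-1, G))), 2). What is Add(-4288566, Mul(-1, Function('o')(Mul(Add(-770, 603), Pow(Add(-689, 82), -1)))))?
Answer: Rational(-1580602690495, 368449) ≈ -4.2899e+6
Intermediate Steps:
Function('o')(G) = Pow(Add(-36, Mul(-1, G)), 2)
Add(-4288566, Mul(-1, Function('o')(Mul(Add(-770, 603), Pow(Add(-689, 82), -1))))) = Add(-4288566, Mul(-1, Pow(Add(36, Mul(Add(-770, 603), Pow(Add(-689, 82), -1))), 2))) = Add(-4288566, Mul(-1, Pow(Add(36, Mul(-167, Pow(-607, -1))), 2))) = Add(-4288566, Mul(-1, Pow(Add(36, Mul(-167, Rational(-1, 607))), 2))) = Add(-4288566, Mul(-1, Pow(Add(36, Rational(167, 607)), 2))) = Add(-4288566, Mul(-1, Pow(Rational(22019, 607), 2))) = Add(-4288566, Mul(-1, Rational(484836361, 368449))) = Add(-4288566, Rational(-484836361, 368449)) = Rational(-1580602690495, 368449)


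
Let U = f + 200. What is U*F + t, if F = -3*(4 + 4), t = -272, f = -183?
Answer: -680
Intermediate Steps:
U = 17 (U = -183 + 200 = 17)
F = -24 (F = -3*8 = -24)
U*F + t = 17*(-24) - 272 = -408 - 272 = -680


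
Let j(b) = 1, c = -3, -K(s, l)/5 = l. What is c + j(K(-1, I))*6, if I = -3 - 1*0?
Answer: 3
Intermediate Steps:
I = -3 (I = -3 + 0 = -3)
K(s, l) = -5*l
c + j(K(-1, I))*6 = -3 + 1*6 = -3 + 6 = 3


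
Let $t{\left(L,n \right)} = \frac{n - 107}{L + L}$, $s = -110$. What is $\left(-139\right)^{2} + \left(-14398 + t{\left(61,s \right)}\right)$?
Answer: $\frac{600389}{122} \approx 4921.2$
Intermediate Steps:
$t{\left(L,n \right)} = \frac{-107 + n}{2 L}$
$\left(-139\right)^{2} + \left(-14398 + t{\left(61,s \right)}\right) = \left(-139\right)^{2} - \left(14398 - \frac{-107 - 110}{2 \cdot 61}\right) = 19321 - \left(14398 - - \frac{217}{122}\right) = 19321 - \frac{1756773}{122} = \frac{600389}{122}$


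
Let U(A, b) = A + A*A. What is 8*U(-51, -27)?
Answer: 20400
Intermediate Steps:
U(A, b) = A + A²
8*U(-51, -27) = 8*(-51*(1 - 51)) = 8*(-51*(-50)) = 8*2550 = 20400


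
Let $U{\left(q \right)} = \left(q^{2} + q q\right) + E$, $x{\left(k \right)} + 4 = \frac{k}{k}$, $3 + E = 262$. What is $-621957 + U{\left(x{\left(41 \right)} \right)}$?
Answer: $-621680$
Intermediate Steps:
$E = 259$ ($E = -3 + 262 = 259$)
$x{\left(k \right)} = -3$ ($x{\left(k \right)} = -4 + \frac{k}{k} = -4 + 1 = -3$)
$U{\left(q \right)} = 259 + 2 q^{2}$ ($U{\left(q \right)} = \left(q^{2} + q q\right) + 259 = \left(q^{2} + q^{2}\right) + 259 = 2 q^{2} + 259 = 259 + 2 q^{2}$)
$-621957 + U{\left(x{\left(41 \right)} \right)} = -621957 + \left(259 + 2 \left(-3\right)^{2}\right) = -621957 + \left(259 + 2 \cdot 9\right) = -621957 + \left(259 + 18\right) = -621957 + 277 = -621680$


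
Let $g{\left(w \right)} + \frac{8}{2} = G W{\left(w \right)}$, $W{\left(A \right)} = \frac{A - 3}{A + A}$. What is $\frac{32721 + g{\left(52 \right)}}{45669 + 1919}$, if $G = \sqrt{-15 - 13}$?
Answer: $\frac{32717}{47588} + \frac{49 i \sqrt{7}}{2474576} \approx 0.68751 + 5.239 \cdot 10^{-5} i$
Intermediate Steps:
$W{\left(A \right)} = \frac{-3 + A}{2 A}$
$G = 2 i \sqrt{7}$ ($G = \sqrt{-28} = 2 i \sqrt{7} \approx 5.2915 i$)
$g{\left(w \right)} = -4 + \frac{i \sqrt{7} \left(-3 + w\right)}{w}$ ($g{\left(w \right)} = -4 + 2 i \sqrt{7} \frac{-3 + w}{2 w} = -4 + \frac{i \sqrt{7} \left(-3 + w\right)}{w}$)
$\frac{32721 + g{\left(52 \right)}}{45669 + 1919} = \frac{32721 + \frac{\left(-4\right) 52 + i \sqrt{7} \left(-3 + 52\right)}{52}}{45669 + 1919} = \frac{32721 + \frac{-208 + i \sqrt{7} \cdot 49}{52}}{47588} = \left(32721 + \frac{-208 + 49 i \sqrt{7}}{52}\right) \frac{1}{47588} = \left(32721 - \left(4 - \frac{49 i \sqrt{7}}{52}\right)\right) \frac{1}{47588} = \left(32717 + \frac{49 i \sqrt{7}}{52}\right) \frac{1}{47588} = \frac{32717}{47588} + \frac{49 i \sqrt{7}}{2474576}$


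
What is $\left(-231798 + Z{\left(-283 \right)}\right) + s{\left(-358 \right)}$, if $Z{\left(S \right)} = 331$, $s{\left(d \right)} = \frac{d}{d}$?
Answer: $-231466$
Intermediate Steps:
$s{\left(d \right)} = 1$
$\left(-231798 + Z{\left(-283 \right)}\right) + s{\left(-358 \right)} = \left(-231798 + 331\right) + 1 = -231467 + 1 = -231466$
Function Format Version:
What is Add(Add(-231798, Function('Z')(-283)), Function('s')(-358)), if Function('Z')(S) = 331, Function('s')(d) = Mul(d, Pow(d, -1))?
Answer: -231466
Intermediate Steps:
Function('s')(d) = 1
Add(Add(-231798, Function('Z')(-283)), Function('s')(-358)) = Add(Add(-231798, 331), 1) = Add(-231467, 1) = -231466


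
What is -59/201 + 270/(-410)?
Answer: -7846/8241 ≈ -0.95207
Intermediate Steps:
-59/201 + 270/(-410) = -59*1/201 + 270*(-1/410) = -59/201 - 27/41 = -7846/8241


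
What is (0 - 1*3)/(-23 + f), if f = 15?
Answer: 3/8 ≈ 0.37500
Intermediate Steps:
(0 - 1*3)/(-23 + f) = (0 - 1*3)/(-23 + 15) = (0 - 3)/(-8) = -3*(-1/8) = 3/8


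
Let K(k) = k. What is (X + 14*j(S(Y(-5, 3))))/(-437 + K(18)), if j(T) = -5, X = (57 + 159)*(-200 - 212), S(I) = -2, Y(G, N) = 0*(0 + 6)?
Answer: 89062/419 ≈ 212.56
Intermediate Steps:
Y(G, N) = 0 (Y(G, N) = 0*6 = 0)
X = -88992 (X = 216*(-412) = -88992)
(X + 14*j(S(Y(-5, 3))))/(-437 + K(18)) = (-88992 + 14*(-5))/(-437 + 18) = (-88992 - 70)/(-419) = -89062*(-1/419) = 89062/419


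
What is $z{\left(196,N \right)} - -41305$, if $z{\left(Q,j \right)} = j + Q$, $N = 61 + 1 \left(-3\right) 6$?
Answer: $41544$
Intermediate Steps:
$N = 43$ ($N = 61 - 18 = 43$)
$z{\left(Q,j \right)} = Q + j$
$z{\left(196,N \right)} - -41305 = \left(196 + 43\right) - -41305 = 239 + 41305 = 41544$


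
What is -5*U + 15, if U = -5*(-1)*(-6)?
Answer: 165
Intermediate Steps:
U = -30 (U = 5*(-6) = -30)
-5*U + 15 = -5*(-30) + 15 = 150 + 15 = 165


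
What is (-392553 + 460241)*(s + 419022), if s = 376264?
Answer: 53831318768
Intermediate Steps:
(-392553 + 460241)*(s + 419022) = (-392553 + 460241)*(376264 + 419022) = 67688*795286 = 53831318768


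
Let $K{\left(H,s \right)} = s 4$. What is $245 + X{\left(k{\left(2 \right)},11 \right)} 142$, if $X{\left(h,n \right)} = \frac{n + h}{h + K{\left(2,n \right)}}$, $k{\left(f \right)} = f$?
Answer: $\frac{6558}{23} \approx 285.13$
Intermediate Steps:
$K{\left(H,s \right)} = 4 s$
$X{\left(h,n \right)} = \frac{h + n}{h + 4 n}$ ($X{\left(h,n \right)} = \frac{n + h}{h + 4 n} = \frac{h + n}{h + 4 n}$)
$245 + X{\left(k{\left(2 \right)},11 \right)} 142 = 245 + \frac{2 + 11}{2 + 4 \cdot 11} \cdot 142 = 245 + \frac{1}{2 + 44} \cdot 13 \cdot 142 = 245 + \frac{1}{46} \cdot 13 \cdot 142 = 245 + \frac{13}{46} \cdot 142 = 245 + \frac{923}{23} = \frac{6558}{23}$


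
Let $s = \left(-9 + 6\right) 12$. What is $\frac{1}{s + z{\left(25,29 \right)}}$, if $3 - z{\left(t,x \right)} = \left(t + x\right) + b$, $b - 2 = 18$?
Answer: $- \frac{1}{107} \approx -0.0093458$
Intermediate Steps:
$b = 20$ ($b = 2 + 18 = 20$)
$z{\left(t,x \right)} = -17 - t - x$ ($z{\left(t,x \right)} = 3 - \left(\left(t + x\right) + 20\right) = 3 - \left(20 + t + x\right) = -17 - t - x$)
$s = -36$ ($s = \left(-3\right) 12 = -36$)
$\frac{1}{s + z{\left(25,29 \right)}} = \frac{1}{-36 - 71} = \frac{1}{-107} = - \frac{1}{107}$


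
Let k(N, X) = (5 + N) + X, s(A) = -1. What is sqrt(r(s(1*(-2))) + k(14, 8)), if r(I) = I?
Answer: sqrt(26) ≈ 5.0990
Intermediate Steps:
k(N, X) = 5 + N + X
sqrt(r(s(1*(-2))) + k(14, 8)) = sqrt(-1 + (5 + 14 + 8)) = sqrt(-1 + 27) = sqrt(26)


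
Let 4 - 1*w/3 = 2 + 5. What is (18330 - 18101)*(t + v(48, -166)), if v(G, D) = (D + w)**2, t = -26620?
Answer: 917145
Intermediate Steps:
w = -9 (w = 12 - 3*(2 + 5) = 12 - 3*7 = 12 - 21 = -9)
v(G, D) = (-9 + D)**2 (v(G, D) = (D - 9)**2 = (-9 + D)**2)
(18330 - 18101)*(t + v(48, -166)) = (18330 - 18101)*(-26620 + (-9 - 166)**2) = 229*(-26620 + (-175)**2) = 229*(-26620 + 30625) = 229*4005 = 917145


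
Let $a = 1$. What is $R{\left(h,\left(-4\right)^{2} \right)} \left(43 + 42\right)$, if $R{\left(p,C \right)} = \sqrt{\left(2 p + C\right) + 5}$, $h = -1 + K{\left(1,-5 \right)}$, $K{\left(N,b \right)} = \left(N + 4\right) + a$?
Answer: $85 \sqrt{31} \approx 473.26$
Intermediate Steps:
$K{\left(N,b \right)} = 5 + N$ ($K{\left(N,b \right)} = \left(N + 4\right) + 1 = \left(4 + N\right) + 1 = 5 + N$)
$h = 5$ ($h = -1 + \left(5 + 1\right) = -1 + 6 = 5$)
$R{\left(p,C \right)} = \sqrt{5 + C + 2 p}$ ($R{\left(p,C \right)} = \sqrt{\left(C + 2 p\right) + 5} = \sqrt{5 + C + 2 p}$)
$R{\left(h,\left(-4\right)^{2} \right)} \left(43 + 42\right) = \sqrt{5 + \left(-4\right)^{2} + 2 \cdot 5} \left(43 + 42\right) = \sqrt{5 + 16 + 10} \cdot 85 = \sqrt{31} \cdot 85 = 85 \sqrt{31}$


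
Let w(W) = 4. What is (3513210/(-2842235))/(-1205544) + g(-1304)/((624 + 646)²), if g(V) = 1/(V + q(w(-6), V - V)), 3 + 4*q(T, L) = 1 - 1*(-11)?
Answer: 245762773035497/239804220657049467100 ≈ 1.0248e-6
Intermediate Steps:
q(T, L) = 9/4 (q(T, L) = -¾ + (1 - 1*(-11))/4 = -¾ + (1 + 11)/4 = -¾ + (¼)*12 = -¾ + 3 = 9/4)
g(V) = 1/(9/4 + V) (g(V) = 1/(V + 9/4) = 1/(9/4 + V))
(3513210/(-2842235))/(-1205544) + g(-1304)/((624 + 646)²) = (3513210/(-2842235))/(-1205544) + (4/(9 + 4*(-1304)))/((624 + 646)²) = (3513210*(-1/2842235))*(-1/1205544) + (4/(9 - 5216))/(1270²) = -702642/568447*(-1/1205544) + (4/(-5207))/1612900 = 117107/114214645028 + (4*(-1/5207))*(1/1612900) = 117107/114214645028 - 4/5207*1/1612900 = 117107/114214645028 - 1/2099592575 = 245762773035497/239804220657049467100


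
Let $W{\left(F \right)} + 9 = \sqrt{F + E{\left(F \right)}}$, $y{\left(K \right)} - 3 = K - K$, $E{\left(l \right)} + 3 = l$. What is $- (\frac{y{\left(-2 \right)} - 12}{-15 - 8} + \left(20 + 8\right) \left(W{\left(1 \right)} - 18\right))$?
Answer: $\frac{17379}{23} - 28 i \approx 755.61 - 28.0 i$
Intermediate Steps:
$E{\left(l \right)} = -3 + l$
$y{\left(K \right)} = 3$ ($y{\left(K \right)} = 3 + \left(K - K\right) = 3 + 0 = 3$)
$W{\left(F \right)} = -9 + \sqrt{-3 + 2 F}$ ($W{\left(F \right)} = -9 + \sqrt{F + \left(-3 + F\right)} = -9 + \sqrt{-3 + 2 F}$)
$- (\frac{y{\left(-2 \right)} - 12}{-15 - 8} + \left(20 + 8\right) \left(W{\left(1 \right)} - 18\right)) = - (\frac{3 - 12}{-15 - 8} + \left(20 + 8\right) \left(\left(-9 + \sqrt{-3 + 2 \cdot 1}\right) - 18\right)) = - (- \frac{9}{-23} + 28 \left(\left(-9 + \sqrt{-3 + 2}\right) - 18\right)) = - (\left(-9\right) \left(- \frac{1}{23}\right) + 28 \left(\left(-9 + \sqrt{-1}\right) - 18\right)) = - (\frac{9}{23} + 28 \left(\left(-9 + i\right) - 18\right)) = - (\frac{9}{23} + 28 \left(-27 + i\right)) = - (\frac{9}{23} - \left(756 - 28 i\right)) = - (- \frac{17379}{23} + 28 i) = \frac{17379}{23} - 28 i$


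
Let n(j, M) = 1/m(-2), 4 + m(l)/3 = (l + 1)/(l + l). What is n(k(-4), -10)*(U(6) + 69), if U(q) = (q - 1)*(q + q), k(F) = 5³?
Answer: -172/15 ≈ -11.467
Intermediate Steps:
m(l) = -12 + 3*(1 + l)/(2*l) (m(l) = -12 + 3*((l + 1)/(l + l)) = -12 + 3*((1 + l)/((2*l))) = -12 + 3*((1 + l)*(1/(2*l))) = -12 + 3*((1 + l)/(2*l)) = -12 + 3*(1 + l)/(2*l))
k(F) = 125
U(q) = 2*q*(-1 + q) (U(q) = (-1 + q)*(2*q) = 2*q*(-1 + q))
n(j, M) = -4/45 (n(j, M) = 1/((3/2)*(1 - 7*(-2))/(-2)) = 1/((3/2)*(-½)*(1 + 14)) = 1/((3/2)*(-½)*15) = 1/(-45/4) = -4/45)
n(k(-4), -10)*(U(6) + 69) = -4*(2*6*(-1 + 6) + 69)/45 = -4*(2*6*5 + 69)/45 = -4*(60 + 69)/45 = -4/45*129 = -172/15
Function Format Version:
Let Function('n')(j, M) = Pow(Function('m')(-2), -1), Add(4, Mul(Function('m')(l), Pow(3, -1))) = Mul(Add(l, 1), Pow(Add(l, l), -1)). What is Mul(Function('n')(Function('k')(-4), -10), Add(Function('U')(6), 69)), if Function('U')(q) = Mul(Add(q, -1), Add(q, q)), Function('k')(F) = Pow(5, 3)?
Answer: Rational(-172, 15) ≈ -11.467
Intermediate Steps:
Function('m')(l) = Add(-12, Mul(Rational(3, 2), Pow(l, -1), Add(1, l))) (Function('m')(l) = Add(-12, Mul(3, Mul(Add(l, 1), Pow(Add(l, l), -1)))) = Add(-12, Mul(3, Mul(Add(1, l), Pow(Mul(2, l), -1)))) = Add(-12, Mul(3, Mul(Add(1, l), Mul(Rational(1, 2), Pow(l, -1))))) = Add(-12, Mul(3, Mul(Rational(1, 2), Pow(l, -1), Add(1, l)))) = Add(-12, Mul(Rational(3, 2), Pow(l, -1), Add(1, l))))
Function('k')(F) = 125
Function('U')(q) = Mul(2, q, Add(-1, q)) (Function('U')(q) = Mul(Add(-1, q), Mul(2, q)) = Mul(2, q, Add(-1, q)))
Function('n')(j, M) = Rational(-4, 45) (Function('n')(j, M) = Pow(Mul(Rational(3, 2), Pow(-2, -1), Add(1, Mul(-7, -2))), -1) = Pow(Mul(Rational(3, 2), Rational(-1, 2), Add(1, 14)), -1) = Pow(Mul(Rational(3, 2), Rational(-1, 2), 15), -1) = Pow(Rational(-45, 4), -1) = Rational(-4, 45))
Mul(Function('n')(Function('k')(-4), -10), Add(Function('U')(6), 69)) = Mul(Rational(-4, 45), Add(Mul(2, 6, Add(-1, 6)), 69)) = Mul(Rational(-4, 45), Add(Mul(2, 6, 5), 69)) = Mul(Rational(-4, 45), Add(60, 69)) = Mul(Rational(-4, 45), 129) = Rational(-172, 15)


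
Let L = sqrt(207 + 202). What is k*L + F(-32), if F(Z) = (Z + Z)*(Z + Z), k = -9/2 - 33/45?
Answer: 4096 - 157*sqrt(409)/30 ≈ 3990.2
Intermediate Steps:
k = -157/30 (k = -9*1/2 - 33*1/45 = -9/2 - 11/15 = -157/30 ≈ -5.2333)
F(Z) = 4*Z**2 (F(Z) = (2*Z)*(2*Z) = 4*Z**2)
L = sqrt(409) ≈ 20.224
k*L + F(-32) = -157*sqrt(409)/30 + 4*(-32)**2 = -157*sqrt(409)/30 + 4*1024 = -157*sqrt(409)/30 + 4096 = 4096 - 157*sqrt(409)/30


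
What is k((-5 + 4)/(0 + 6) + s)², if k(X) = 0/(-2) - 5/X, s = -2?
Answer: 900/169 ≈ 5.3254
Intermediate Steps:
k(X) = -5/X (k(X) = 0*(-½) - 5/X = 0 - 5/X = -5/X)
k((-5 + 4)/(0 + 6) + s)² = (-5/((-5 + 4)/(0 + 6) - 2))² = (-5/(-1/6 - 2))² = (-5/(-1*⅙ - 2))² = (-5/(-⅙ - 2))² = (-5/(-13/6))² = (-5*(-6/13))² = (30/13)² = 900/169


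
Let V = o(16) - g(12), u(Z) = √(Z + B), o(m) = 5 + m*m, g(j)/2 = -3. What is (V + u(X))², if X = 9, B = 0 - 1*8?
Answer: 71824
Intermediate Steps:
g(j) = -6 (g(j) = 2*(-3) = -6)
o(m) = 5 + m²
B = -8 (B = 0 - 8 = -8)
u(Z) = √(-8 + Z) (u(Z) = √(Z - 8) = √(-8 + Z))
V = 267 (V = (5 + 16²) - 1*(-6) = (5 + 256) + 6 = 261 + 6 = 267)
(V + u(X))² = (267 + √(-8 + 9))² = (267 + √1)² = (267 + 1)² = 268² = 71824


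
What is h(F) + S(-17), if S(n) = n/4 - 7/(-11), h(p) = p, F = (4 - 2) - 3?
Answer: -203/44 ≈ -4.6136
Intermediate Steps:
F = -1 (F = 2 - 3 = -1)
S(n) = 7/11 + n/4 (S(n) = n*(1/4) - 7*(-1/11) = n/4 + 7/11 = 7/11 + n/4)
h(F) + S(-17) = -1 + (7/11 + (1/4)*(-17)) = -1 + (7/11 - 17/4) = -1 - 159/44 = -203/44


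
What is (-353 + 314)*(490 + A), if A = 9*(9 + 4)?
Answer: -23673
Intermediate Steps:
A = 117 (A = 9*13 = 117)
(-353 + 314)*(490 + A) = (-353 + 314)*(490 + 117) = -39*607 = -23673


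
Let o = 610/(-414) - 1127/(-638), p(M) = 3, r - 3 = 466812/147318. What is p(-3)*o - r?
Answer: -5717439595/1080872166 ≈ -5.2897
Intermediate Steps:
r = 151461/24553 (r = 3 + 466812/147318 = 3 + 466812*(1/147318) = 3 + 77802/24553 = 151461/24553 ≈ 6.1687)
o = 38699/132066 (o = 610*(-1/414) - 1127*(-1/638) = -305/207 + 1127/638 = 38699/132066 ≈ 0.29303)
p(-3)*o - r = 3*(38699/132066) - 1*151461/24553 = 38699/44022 - 151461/24553 = -5717439595/1080872166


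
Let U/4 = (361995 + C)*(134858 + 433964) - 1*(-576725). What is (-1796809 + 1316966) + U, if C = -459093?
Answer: -220924087167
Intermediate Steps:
U = -220923607324 (U = 4*((361995 - 459093)*(134858 + 433964) - 1*(-576725)) = 4*(-97098*568822 + 576725) = 4*(-55231478556 + 576725) = 4*(-55230901831) = -220923607324)
(-1796809 + 1316966) + U = (-1796809 + 1316966) - 220923607324 = -479843 - 220923607324 = -220924087167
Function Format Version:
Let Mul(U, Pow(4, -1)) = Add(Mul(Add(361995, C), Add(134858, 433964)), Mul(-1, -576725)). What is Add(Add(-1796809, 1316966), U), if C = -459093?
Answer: -220924087167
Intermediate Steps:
U = -220923607324 (U = Mul(4, Add(Mul(Add(361995, -459093), Add(134858, 433964)), Mul(-1, -576725))) = Mul(4, Add(Mul(-97098, 568822), 576725)) = Mul(4, Add(-55231478556, 576725)) = Mul(4, -55230901831) = -220923607324)
Add(Add(-1796809, 1316966), U) = Add(Add(-1796809, 1316966), -220923607324) = Add(-479843, -220923607324) = -220924087167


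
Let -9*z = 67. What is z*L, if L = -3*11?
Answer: 737/3 ≈ 245.67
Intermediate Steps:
z = -67/9 (z = -⅑*67 = -67/9 ≈ -7.4444)
L = -33
z*L = -67/9*(-33) = 737/3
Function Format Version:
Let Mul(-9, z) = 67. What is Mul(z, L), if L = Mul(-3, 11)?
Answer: Rational(737, 3) ≈ 245.67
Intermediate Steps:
z = Rational(-67, 9) (z = Mul(Rational(-1, 9), 67) = Rational(-67, 9) ≈ -7.4444)
L = -33
Mul(z, L) = Mul(Rational(-67, 9), -33) = Rational(737, 3)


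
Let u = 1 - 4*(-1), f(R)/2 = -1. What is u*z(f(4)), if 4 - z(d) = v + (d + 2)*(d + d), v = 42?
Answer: -190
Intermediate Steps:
f(R) = -2 (f(R) = 2*(-1) = -2)
u = 5 (u = 1 - 1*(-4) = 1 + 4 = 5)
z(d) = -38 - 2*d*(2 + d) (z(d) = 4 - (42 + (d + 2)*(d + d)) = 4 - (42 + (2 + d)*(2*d)) = 4 - (42 + 2*d*(2 + d)) = 4 + (-42 - 2*d*(2 + d)) = -38 - 2*d*(2 + d))
u*z(f(4)) = 5*(-38 - 4*(-2) - 2*(-2)**2) = 5*(-38 + 8 - 2*4) = 5*(-38 + 8 - 8) = 5*(-38) = -190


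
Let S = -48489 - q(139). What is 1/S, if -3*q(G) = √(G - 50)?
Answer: -436401/21160648000 - 3*√89/21160648000 ≈ -2.0625e-5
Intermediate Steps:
q(G) = -√(-50 + G)/3 (q(G) = -√(G - 50)/3 = -√(-50 + G)/3)
S = -48489 + √89/3 (S = -48489 - (-1)*√(-50 + 139)/3 = -48489 - (-1)*√89/3 = -48489 + √89/3 ≈ -48486.)
1/S = 1/(-48489 + √89/3)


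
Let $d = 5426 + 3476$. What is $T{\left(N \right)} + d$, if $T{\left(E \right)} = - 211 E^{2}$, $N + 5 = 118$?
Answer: $-2685357$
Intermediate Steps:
$d = 8902$
$N = 113$ ($N = -5 + 118 = 113$)
$T{\left(N \right)} + d = - 211 \cdot 113^{2} + 8902 = \left(-211\right) 12769 + 8902 = -2694259 + 8902 = -2685357$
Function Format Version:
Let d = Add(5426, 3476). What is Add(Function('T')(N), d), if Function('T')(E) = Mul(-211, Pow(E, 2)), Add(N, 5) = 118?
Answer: -2685357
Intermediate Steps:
d = 8902
N = 113 (N = Add(-5, 118) = 113)
Add(Function('T')(N), d) = Add(Mul(-211, Pow(113, 2)), 8902) = Add(Mul(-211, 12769), 8902) = Add(-2694259, 8902) = -2685357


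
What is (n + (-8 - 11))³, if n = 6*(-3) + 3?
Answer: -39304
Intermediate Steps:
n = -15 (n = -18 + 3 = -15)
(n + (-8 - 11))³ = (-15 + (-8 - 11))³ = (-15 - 19)³ = (-34)³ = -39304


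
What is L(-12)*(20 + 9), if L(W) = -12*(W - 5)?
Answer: 5916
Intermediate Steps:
L(W) = 60 - 12*W (L(W) = -12*(-5 + W) = 60 - 12*W)
L(-12)*(20 + 9) = (60 - 12*(-12))*(20 + 9) = (60 + 144)*29 = 204*29 = 5916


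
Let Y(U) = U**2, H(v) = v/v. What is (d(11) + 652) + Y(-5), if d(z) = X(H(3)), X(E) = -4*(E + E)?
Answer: 669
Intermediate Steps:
H(v) = 1
X(E) = -8*E
d(z) = -8 (d(z) = -8*1 = -8)
(d(11) + 652) + Y(-5) = (-8 + 652) + (-5)**2 = 644 + 25 = 669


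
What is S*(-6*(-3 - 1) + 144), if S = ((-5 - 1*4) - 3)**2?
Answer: 24192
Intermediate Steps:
S = 144 (S = ((-5 - 4) - 3)**2 = (-9 - 3)**2 = (-12)**2 = 144)
S*(-6*(-3 - 1) + 144) = 144*(-6*(-3 - 1) + 144) = 144*(-6*(-4) + 144) = 144*(24 + 144) = 144*168 = 24192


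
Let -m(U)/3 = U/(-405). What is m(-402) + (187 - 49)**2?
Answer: 856846/45 ≈ 19041.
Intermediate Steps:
m(U) = U/135 (m(U) = -3*U/(-405) = -3*U*(-1)/405 = -(-1)*U/135 = U/135)
m(-402) + (187 - 49)**2 = (1/135)*(-402) + (187 - 49)**2 = -134/45 + 138**2 = -134/45 + 19044 = 856846/45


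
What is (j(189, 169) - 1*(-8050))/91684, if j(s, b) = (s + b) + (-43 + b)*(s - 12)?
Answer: 15355/45842 ≈ 0.33495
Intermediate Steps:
j(s, b) = b + s + (-43 + b)*(-12 + s) (j(s, b) = (b + s) + (-43 + b)*(-12 + s) = b + s + (-43 + b)*(-12 + s))
(j(189, 169) - 1*(-8050))/91684 = ((516 - 42*189 - 11*169 + 169*189) - 1*(-8050))/91684 = ((516 - 7938 - 1859 + 31941) + 8050)*(1/91684) = (22660 + 8050)*(1/91684) = 30710*(1/91684) = 15355/45842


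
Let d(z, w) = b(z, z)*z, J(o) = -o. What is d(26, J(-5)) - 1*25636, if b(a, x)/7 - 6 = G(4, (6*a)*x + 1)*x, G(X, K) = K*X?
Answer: 76766352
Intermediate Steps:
b(a, x) = 42 + 7*x*(4 + 24*a*x) (b(a, x) = 42 + 7*((((6*a)*x + 1)*4)*x) = 42 + 7*(((6*a*x + 1)*4)*x) = 42 + 7*(((1 + 6*a*x)*4)*x) = 42 + 7*((4 + 24*a*x)*x) = 42 + 7*(x*(4 + 24*a*x)) = 42 + 7*x*(4 + 24*a*x))
d(z, w) = z*(42 + 28*z + 168*z³) (d(z, w) = (42 + 28*z + 168*z*z²)*z = (42 + 28*z + 168*z³)*z = z*(42 + 28*z + 168*z³))
d(26, J(-5)) - 1*25636 = 14*26*(3 + 2*26 + 12*26³) - 1*25636 = 14*26*(3 + 52 + 12*17576) - 25636 = 14*26*(3 + 52 + 210912) - 25636 = 14*26*210967 - 25636 = 76791988 - 25636 = 76766352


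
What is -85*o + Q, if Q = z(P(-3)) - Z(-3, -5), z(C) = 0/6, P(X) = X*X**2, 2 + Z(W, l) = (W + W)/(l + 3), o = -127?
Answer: 10794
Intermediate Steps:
Z(W, l) = -2 + 2*W/(3 + l) (Z(W, l) = -2 + (W + W)/(l + 3) = -2 + (2*W)/(3 + l) = -2 + 2*W/(3 + l))
P(X) = X**3
z(C) = 0 (z(C) = 0*(1/6) = 0)
Q = -1 (Q = 0 - 2*(-3 - 3 - 1*(-5))/(3 - 5) = 0 - 2*(-3 - 3 + 5)/(-2) = 0 - 2*(-1)*(-1)/2 = 0 - 1*1 = 0 - 1 = -1)
-85*o + Q = -85*(-127) - 1 = 10795 - 1 = 10794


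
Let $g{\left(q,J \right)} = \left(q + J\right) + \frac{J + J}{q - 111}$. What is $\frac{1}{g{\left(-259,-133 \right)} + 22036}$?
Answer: $\frac{185}{4004273} \approx 4.6201 \cdot 10^{-5}$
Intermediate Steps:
$g{\left(q,J \right)} = J + q + \frac{2 J}{-111 + q}$ ($g{\left(q,J \right)} = \left(J + q\right) + \frac{2 J}{-111 + q} = J + q + \frac{2 J}{-111 + q}$)
$\frac{1}{g{\left(-259,-133 \right)} + 22036} = \frac{1}{\frac{\left(-259\right)^{2} - -28749 - -14497 - -34447}{-111 - 259} + 22036} = \frac{1}{\frac{67081 + 28749 + 14497 + 34447}{-370} + 22036} = \frac{1}{\left(- \frac{1}{370}\right) 144774 + 22036} = \frac{1}{- \frac{72387}{185} + 22036} = \frac{1}{\frac{4004273}{185}} = \frac{185}{4004273}$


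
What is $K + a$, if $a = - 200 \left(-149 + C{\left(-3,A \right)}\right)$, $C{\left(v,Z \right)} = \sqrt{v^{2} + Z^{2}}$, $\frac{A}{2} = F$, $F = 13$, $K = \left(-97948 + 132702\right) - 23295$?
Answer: $41259 - 200 \sqrt{685} \approx 36025.0$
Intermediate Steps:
$K = 11459$ ($K = 34754 - 23295 = 11459$)
$A = 26$ ($A = 2 \cdot 13 = 26$)
$C{\left(v,Z \right)} = \sqrt{Z^{2} + v^{2}}$
$a = 29800 - 200 \sqrt{685}$ ($a = - 200 \left(-149 + \sqrt{26^{2} + \left(-3\right)^{2}}\right) = - 200 \left(-149 + \sqrt{676 + 9}\right) = - 200 \left(-149 + \sqrt{685}\right) = 29800 - 200 \sqrt{685} \approx 24566.0$)
$K + a = 11459 + \left(29800 - 200 \sqrt{685}\right) = 41259 - 200 \sqrt{685}$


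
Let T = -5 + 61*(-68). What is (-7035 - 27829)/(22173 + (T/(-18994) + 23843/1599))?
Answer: -1058868698784/673884699827 ≈ -1.5713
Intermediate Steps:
T = -4153 (T = -5 - 4148 = -4153)
(-7035 - 27829)/(22173 + (T/(-18994) + 23843/1599)) = (-7035 - 27829)/(22173 + (-4153/(-18994) + 23843/1599)) = -34864/(22173 + (-4153*(-1/18994) + 23843*(1/1599))) = -34864/(22173 + (4153/18994 + 23843/1599)) = -34864/(22173 + 459514589/30371406) = -34864/673884699827/30371406 = -34864*30371406/673884699827 = -1058868698784/673884699827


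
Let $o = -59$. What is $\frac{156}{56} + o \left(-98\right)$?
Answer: $\frac{80987}{14} \approx 5784.8$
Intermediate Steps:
$\frac{156}{56} + o \left(-98\right) = \frac{156}{56} - -5782 = 156 \cdot \frac{1}{56} + 5782 = \frac{39}{14} + 5782 = \frac{80987}{14}$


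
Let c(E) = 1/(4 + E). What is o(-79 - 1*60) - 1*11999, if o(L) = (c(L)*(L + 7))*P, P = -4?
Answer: -540131/45 ≈ -12003.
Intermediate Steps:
o(L) = -4*(7 + L)/(4 + L) (o(L) = ((L + 7)/(4 + L))*(-4) = ((7 + L)/(4 + L))*(-4) = -4*(7 + L)/(4 + L))
o(-79 - 1*60) - 1*11999 = 4*(-7 - (-79 - 1*60))/(4 + (-79 - 1*60)) - 1*11999 = 4*(-7 - (-79 - 60))/(4 + (-79 - 60)) - 11999 = 4*(-7 - 1*(-139))/(4 - 139) - 11999 = 4*(-7 + 139)/(-135) - 11999 = 4*(-1/135)*132 - 11999 = -176/45 - 11999 = -540131/45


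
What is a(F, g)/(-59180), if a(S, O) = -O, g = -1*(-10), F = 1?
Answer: 1/5918 ≈ 0.00016898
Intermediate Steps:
g = 10
a(F, g)/(-59180) = -1*10/(-59180) = -10*(-1/59180) = 1/5918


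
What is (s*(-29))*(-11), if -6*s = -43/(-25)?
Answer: -13717/150 ≈ -91.447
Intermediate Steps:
s = -43/150 (s = -(-43)/(6*(-25)) = -(-43)*(-1)/(6*25) = -⅙*43/25 = -43/150 ≈ -0.28667)
(s*(-29))*(-11) = -43/150*(-29)*(-11) = (1247/150)*(-11) = -13717/150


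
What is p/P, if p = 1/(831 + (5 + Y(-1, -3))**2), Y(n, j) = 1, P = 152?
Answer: 1/131784 ≈ 7.5882e-6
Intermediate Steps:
p = 1/867 (p = 1/(831 + (5 + 1)**2) = 1/(831 + 6**2) = 1/(831 + 36) = 1/867 ≈ 0.0011534)
p/P = (1/867)/152 = (1/867)*(1/152) = 1/131784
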